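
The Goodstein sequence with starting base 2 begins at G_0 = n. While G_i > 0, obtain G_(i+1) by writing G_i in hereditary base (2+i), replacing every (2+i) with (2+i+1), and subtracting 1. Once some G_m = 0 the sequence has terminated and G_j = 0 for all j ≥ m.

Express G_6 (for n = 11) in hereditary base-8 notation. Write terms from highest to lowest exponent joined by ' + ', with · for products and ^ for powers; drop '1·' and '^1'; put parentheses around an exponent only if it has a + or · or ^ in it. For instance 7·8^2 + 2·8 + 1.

(0) 11|_2 = 2^(2 + 1) + 2 + 1 ↦ 3^(3 + 1) + 3 + 1|_3 = 85 ⇒ 84
(1) 84|_3 = 3^(3 + 1) + 3 ↦ 4^(4 + 1) + 4|_4 = 1028 ⇒ 1027
(2) 1027|_4 = 4^(4 + 1) + 3 ↦ 5^(5 + 1) + 3|_5 = 15628 ⇒ 15627
(3) 15627|_5 = 5^(5 + 1) + 2 ↦ 6^(6 + 1) + 2|_6 = 279938 ⇒ 279937
(4) 279937|_6 = 6^(6 + 1) + 1 ↦ 7^(7 + 1) + 1|_7 = 5764802 ⇒ 5764801
(5) 5764801|_7 = 7^(7 + 1) ↦ 8^(8 + 1)|_8 = 134217728 ⇒ 134217727
(6) 134217727|_8 = 7·8^8 + 7·8^7 + 7·8^6 + 7·8^5 + 7·8^4 + 7·8^3 + 7·8^2 + 7·8 + 7 ↦ 7·9^9 + 7·9^7 + 7·9^6 + 7·9^5 + 7·9^4 + 7·9^3 + 7·9^2 + 7·9 + 7|_9 = 2749609303 ⇒ 2749609302

7·8^8 + 7·8^7 + 7·8^6 + 7·8^5 + 7·8^4 + 7·8^3 + 7·8^2 + 7·8 + 7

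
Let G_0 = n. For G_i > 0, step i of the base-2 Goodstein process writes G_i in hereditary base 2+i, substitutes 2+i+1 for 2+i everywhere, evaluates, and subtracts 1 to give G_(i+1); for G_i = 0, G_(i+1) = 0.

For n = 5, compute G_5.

1197

G_0=5  [base 2] 2^2 + 1  →[2↦3]→  3^3 + 1 = 28  −1 ⇒ G_1=27
G_1=27  [base 3] 3^3  →[3↦4]→  4^4 = 256  −1 ⇒ G_2=255
G_2=255  [base 4] 3·4^3 + 3·4^2 + 3·4 + 3  →[4↦5]→  3·5^3 + 3·5^2 + 3·5 + 3 = 468  −1 ⇒ G_3=467
G_3=467  [base 5] 3·5^3 + 3·5^2 + 3·5 + 2  →[5↦6]→  3·6^3 + 3·6^2 + 3·6 + 2 = 776  −1 ⇒ G_4=775
G_4=775  [base 6] 3·6^3 + 3·6^2 + 3·6 + 1  →[6↦7]→  3·7^3 + 3·7^2 + 3·7 + 1 = 1198  −1 ⇒ G_5=1197
G_5=1197  [base 7] 3·7^3 + 3·7^2 + 3·7  →[7↦8]→  3·8^3 + 3·8^2 + 3·8 = 1752  −1 ⇒ G_6=1751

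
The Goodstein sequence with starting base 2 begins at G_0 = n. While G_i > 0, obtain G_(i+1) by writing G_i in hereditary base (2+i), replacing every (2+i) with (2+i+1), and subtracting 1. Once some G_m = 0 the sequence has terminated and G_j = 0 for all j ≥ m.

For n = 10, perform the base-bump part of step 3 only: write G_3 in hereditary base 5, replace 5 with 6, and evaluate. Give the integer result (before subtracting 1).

279936

i=0: 10 = 2^(2 + 1) + 2 (b=2); 2→3: 3^(3 + 1) + 3 = 84; 84−1 = 83
i=1: 83 = 3^(3 + 1) + 2 (b=3); 3→4: 4^(4 + 1) + 2 = 1026; 1026−1 = 1025
i=2: 1025 = 4^(4 + 1) + 1 (b=4); 4→5: 5^(5 + 1) + 1 = 15626; 15626−1 = 15625
i=3: 15625 = 5^(5 + 1) (b=5); 5→6: 6^(6 + 1) = 279936; 279936−1 = 279935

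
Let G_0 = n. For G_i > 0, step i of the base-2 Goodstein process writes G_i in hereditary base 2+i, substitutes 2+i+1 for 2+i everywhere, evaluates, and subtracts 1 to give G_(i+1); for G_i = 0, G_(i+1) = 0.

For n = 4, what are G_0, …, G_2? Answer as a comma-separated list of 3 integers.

base 2: 4 = 2^2; at 3: 3^3 = 27; next = 26
base 3: 26 = 2·3^2 + 2·3 + 2; at 4: 2·4^2 + 2·4 + 2 = 42; next = 41

4, 26, 41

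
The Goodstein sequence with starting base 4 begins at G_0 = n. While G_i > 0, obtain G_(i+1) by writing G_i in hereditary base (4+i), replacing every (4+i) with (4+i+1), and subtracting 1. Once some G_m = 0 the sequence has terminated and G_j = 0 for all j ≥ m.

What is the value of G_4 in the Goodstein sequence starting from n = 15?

23

base 4: 15 = 3·4 + 3; at 5: 3·5 + 3 = 18; next = 17
base 5: 17 = 3·5 + 2; at 6: 3·6 + 2 = 20; next = 19
base 6: 19 = 3·6 + 1; at 7: 3·7 + 1 = 22; next = 21
base 7: 21 = 3·7; at 8: 3·8 = 24; next = 23
base 8: 23 = 2·8 + 7; at 9: 2·9 + 7 = 25; next = 24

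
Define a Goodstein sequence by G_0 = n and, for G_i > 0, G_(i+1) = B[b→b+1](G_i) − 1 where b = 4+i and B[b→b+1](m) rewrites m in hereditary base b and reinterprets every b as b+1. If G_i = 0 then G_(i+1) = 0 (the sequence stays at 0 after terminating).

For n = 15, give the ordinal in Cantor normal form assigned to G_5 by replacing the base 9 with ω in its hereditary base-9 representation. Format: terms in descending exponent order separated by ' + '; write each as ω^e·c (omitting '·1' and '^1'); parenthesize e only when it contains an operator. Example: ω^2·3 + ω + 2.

[0] 15 ≡ 3·4 + 3 (base 4). Lift 5: 18. −1: 17.
[1] 17 ≡ 3·5 + 2 (base 5). Lift 6: 20. −1: 19.
[2] 19 ≡ 3·6 + 1 (base 6). Lift 7: 22. −1: 21.
[3] 21 ≡ 3·7 (base 7). Lift 8: 24. −1: 23.
[4] 23 ≡ 2·8 + 7 (base 8). Lift 9: 25. −1: 24.
[5] 24 ≡ 2·9 + 6 (base 9). Lift 10: 26. −1: 25.

ω·2 + 6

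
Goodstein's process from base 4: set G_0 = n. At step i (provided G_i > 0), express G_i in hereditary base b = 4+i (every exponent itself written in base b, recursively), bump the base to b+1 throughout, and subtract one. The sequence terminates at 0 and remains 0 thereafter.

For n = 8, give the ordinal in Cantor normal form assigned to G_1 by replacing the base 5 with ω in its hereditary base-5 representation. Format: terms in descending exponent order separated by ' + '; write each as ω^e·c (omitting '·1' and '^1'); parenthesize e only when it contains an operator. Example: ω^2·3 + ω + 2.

[0] 8 ≡ 2·4 (base 4). Lift 5: 10. −1: 9.
[1] 9 ≡ 5 + 4 (base 5). Lift 6: 10. −1: 9.

ω + 4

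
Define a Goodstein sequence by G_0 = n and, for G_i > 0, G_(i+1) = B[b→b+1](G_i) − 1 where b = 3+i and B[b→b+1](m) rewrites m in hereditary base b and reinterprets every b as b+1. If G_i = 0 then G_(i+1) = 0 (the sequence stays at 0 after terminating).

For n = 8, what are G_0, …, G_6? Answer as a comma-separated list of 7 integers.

8 —HB3→ 2·3 + 2 —bump→ 2·4 + 2 = 10 —(−1)→ 9
9 —HB4→ 2·4 + 1 —bump→ 2·5 + 1 = 11 —(−1)→ 10
10 —HB5→ 2·5 —bump→ 2·6 = 12 —(−1)→ 11
11 —HB6→ 6 + 5 —bump→ 7 + 5 = 12 —(−1)→ 11
11 —HB7→ 7 + 4 —bump→ 8 + 4 = 12 —(−1)→ 11
11 —HB8→ 8 + 3 —bump→ 9 + 3 = 12 —(−1)→ 11

8, 9, 10, 11, 11, 11, 11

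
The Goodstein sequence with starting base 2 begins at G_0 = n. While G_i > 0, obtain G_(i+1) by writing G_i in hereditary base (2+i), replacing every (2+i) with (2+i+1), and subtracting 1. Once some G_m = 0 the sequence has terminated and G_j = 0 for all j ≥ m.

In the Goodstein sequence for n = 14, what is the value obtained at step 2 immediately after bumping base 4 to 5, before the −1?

18751

14 —HB2→ 2^(2 + 1) + 2^2 + 2 —bump→ 3^(3 + 1) + 3^3 + 3 = 111 —(−1)→ 110
110 —HB3→ 3^(3 + 1) + 3^3 + 2 —bump→ 4^(4 + 1) + 4^4 + 2 = 1282 —(−1)→ 1281
1281 —HB4→ 4^(4 + 1) + 4^4 + 1 —bump→ 5^(5 + 1) + 5^5 + 1 = 18751 —(−1)→ 18750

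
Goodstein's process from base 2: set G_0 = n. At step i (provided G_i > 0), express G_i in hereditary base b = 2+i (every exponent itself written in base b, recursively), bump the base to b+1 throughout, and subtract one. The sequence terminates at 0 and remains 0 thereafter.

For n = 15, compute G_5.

base 2: 15 = 2^(2 + 1) + 2^2 + 2 + 1; at 3: 3^(3 + 1) + 3^3 + 3 + 1 = 112; next = 111
base 3: 111 = 3^(3 + 1) + 3^3 + 3; at 4: 4^(4 + 1) + 4^4 + 4 = 1284; next = 1283
base 4: 1283 = 4^(4 + 1) + 4^4 + 3; at 5: 5^(5 + 1) + 5^5 + 3 = 18753; next = 18752
base 5: 18752 = 5^(5 + 1) + 5^5 + 2; at 6: 6^(6 + 1) + 6^6 + 2 = 326594; next = 326593
base 6: 326593 = 6^(6 + 1) + 6^6 + 1; at 7: 7^(7 + 1) + 7^7 + 1 = 6588345; next = 6588344
base 7: 6588344 = 7^(7 + 1) + 7^7; at 8: 8^(8 + 1) + 8^8 = 150994944; next = 150994943

6588344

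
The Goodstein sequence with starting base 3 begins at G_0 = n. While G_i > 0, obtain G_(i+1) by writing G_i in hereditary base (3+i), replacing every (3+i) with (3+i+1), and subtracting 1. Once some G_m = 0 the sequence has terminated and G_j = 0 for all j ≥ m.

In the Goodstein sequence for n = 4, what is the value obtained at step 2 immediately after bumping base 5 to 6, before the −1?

4

4 —HB3→ 3 + 1 —bump→ 4 + 1 = 5 —(−1)→ 4
4 —HB4→ 4 —bump→ 5 = 5 —(−1)→ 4
4 —HB5→ 4 —bump→ 4 = 4 —(−1)→ 3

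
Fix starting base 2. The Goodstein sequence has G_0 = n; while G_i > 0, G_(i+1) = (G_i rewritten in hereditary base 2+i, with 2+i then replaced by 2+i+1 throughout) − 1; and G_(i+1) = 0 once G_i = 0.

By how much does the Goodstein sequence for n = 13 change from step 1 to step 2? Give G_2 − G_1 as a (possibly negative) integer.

G_0 = 13. HB_2(13) = 2^(2 + 1) + 2^2 + 1. Bump = 109. G_1 = 108.
G_1 = 108. HB_3(108) = 3^(3 + 1) + 3^3. Bump = 1280. G_2 = 1279.

1171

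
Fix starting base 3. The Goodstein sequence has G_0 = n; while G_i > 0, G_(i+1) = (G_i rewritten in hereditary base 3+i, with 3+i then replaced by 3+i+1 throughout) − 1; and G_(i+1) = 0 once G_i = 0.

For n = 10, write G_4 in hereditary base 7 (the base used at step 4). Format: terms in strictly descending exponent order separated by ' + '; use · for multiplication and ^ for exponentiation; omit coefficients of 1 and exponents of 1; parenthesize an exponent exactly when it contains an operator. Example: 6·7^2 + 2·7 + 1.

4·7 + 2

G_0 = 10. HB_3(10) = 3^2 + 1. Bump = 17. G_1 = 16.
G_1 = 16. HB_4(16) = 4^2. Bump = 25. G_2 = 24.
G_2 = 24. HB_5(24) = 4·5 + 4. Bump = 28. G_3 = 27.
G_3 = 27. HB_6(27) = 4·6 + 3. Bump = 31. G_4 = 30.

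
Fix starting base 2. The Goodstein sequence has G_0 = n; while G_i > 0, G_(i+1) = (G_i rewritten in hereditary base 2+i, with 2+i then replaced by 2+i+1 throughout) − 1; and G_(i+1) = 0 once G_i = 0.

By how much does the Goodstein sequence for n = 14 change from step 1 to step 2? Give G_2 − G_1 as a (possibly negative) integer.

base 2: 14 = 2^(2 + 1) + 2^2 + 2; at 3: 3^(3 + 1) + 3^3 + 3 = 111; next = 110
base 3: 110 = 3^(3 + 1) + 3^3 + 2; at 4: 4^(4 + 1) + 4^4 + 2 = 1282; next = 1281

1171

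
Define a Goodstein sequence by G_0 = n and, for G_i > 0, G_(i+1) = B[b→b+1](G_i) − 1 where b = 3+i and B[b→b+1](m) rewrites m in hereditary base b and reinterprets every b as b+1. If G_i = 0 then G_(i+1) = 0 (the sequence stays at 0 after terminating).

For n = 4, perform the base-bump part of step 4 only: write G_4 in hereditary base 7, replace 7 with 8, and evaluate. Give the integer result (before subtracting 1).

step 0: 4 = 3 + 1; sub 4 for 3: 4 + 1; = 5; G_1 = 5−1 = 4
step 1: 4 = 4; sub 5 for 4: 5; = 5; G_2 = 5−1 = 4
step 2: 4 = 4; sub 6 for 5: 4; = 4; G_3 = 4−1 = 3
step 3: 3 = 3; sub 7 for 6: 3; = 3; G_4 = 3−1 = 2
step 4: 2 = 2; sub 8 for 7: 2; = 2; G_5 = 2−1 = 1

2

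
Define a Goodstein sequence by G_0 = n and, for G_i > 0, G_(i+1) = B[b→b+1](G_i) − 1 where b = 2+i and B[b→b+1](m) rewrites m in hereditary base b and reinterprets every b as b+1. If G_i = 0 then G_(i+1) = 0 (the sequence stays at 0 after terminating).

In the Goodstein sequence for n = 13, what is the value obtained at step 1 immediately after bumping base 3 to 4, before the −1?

1280

G_0=13  [base 2] 2^(2 + 1) + 2^2 + 1  →[2↦3]→  3^(3 + 1) + 3^3 + 1 = 109  −1 ⇒ G_1=108
G_1=108  [base 3] 3^(3 + 1) + 3^3  →[3↦4]→  4^(4 + 1) + 4^4 = 1280  −1 ⇒ G_2=1279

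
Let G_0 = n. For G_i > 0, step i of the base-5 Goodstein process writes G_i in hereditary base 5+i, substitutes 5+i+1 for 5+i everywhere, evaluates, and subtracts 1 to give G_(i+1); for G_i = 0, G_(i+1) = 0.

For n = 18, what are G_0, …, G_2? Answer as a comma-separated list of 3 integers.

18, 20, 22

step 0: 18 = 3·5 + 3; sub 6 for 5: 3·6 + 3; = 21; G_1 = 21−1 = 20
step 1: 20 = 3·6 + 2; sub 7 for 6: 3·7 + 2; = 23; G_2 = 23−1 = 22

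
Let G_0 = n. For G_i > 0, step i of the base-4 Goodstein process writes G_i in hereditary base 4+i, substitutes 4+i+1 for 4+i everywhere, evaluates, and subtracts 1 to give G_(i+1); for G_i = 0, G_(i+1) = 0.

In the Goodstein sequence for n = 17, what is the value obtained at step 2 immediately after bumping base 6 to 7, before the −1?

40

G_0=17  [base 4] 4^2 + 1  →[4↦5]→  5^2 + 1 = 26  −1 ⇒ G_1=25
G_1=25  [base 5] 5^2  →[5↦6]→  6^2 = 36  −1 ⇒ G_2=35
G_2=35  [base 6] 5·6 + 5  →[6↦7]→  5·7 + 5 = 40  −1 ⇒ G_3=39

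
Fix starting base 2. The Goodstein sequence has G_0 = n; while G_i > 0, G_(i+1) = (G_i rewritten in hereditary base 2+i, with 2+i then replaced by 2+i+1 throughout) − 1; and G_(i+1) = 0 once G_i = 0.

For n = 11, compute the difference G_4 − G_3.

264310

11 —HB2→ 2^(2 + 1) + 2 + 1 —bump→ 3^(3 + 1) + 3 + 1 = 85 —(−1)→ 84
84 —HB3→ 3^(3 + 1) + 3 —bump→ 4^(4 + 1) + 4 = 1028 —(−1)→ 1027
1027 —HB4→ 4^(4 + 1) + 3 —bump→ 5^(5 + 1) + 3 = 15628 —(−1)→ 15627
15627 —HB5→ 5^(5 + 1) + 2 —bump→ 6^(6 + 1) + 2 = 279938 —(−1)→ 279937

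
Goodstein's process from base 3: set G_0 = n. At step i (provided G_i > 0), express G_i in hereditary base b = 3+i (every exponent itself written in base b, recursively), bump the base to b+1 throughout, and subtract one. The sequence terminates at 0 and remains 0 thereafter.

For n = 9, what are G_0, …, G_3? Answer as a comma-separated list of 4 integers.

i=0: 9 = 3^2 (b=3); 3→4: 4^2 = 16; 16−1 = 15
i=1: 15 = 3·4 + 3 (b=4); 4→5: 3·5 + 3 = 18; 18−1 = 17
i=2: 17 = 3·5 + 2 (b=5); 5→6: 3·6 + 2 = 20; 20−1 = 19

9, 15, 17, 19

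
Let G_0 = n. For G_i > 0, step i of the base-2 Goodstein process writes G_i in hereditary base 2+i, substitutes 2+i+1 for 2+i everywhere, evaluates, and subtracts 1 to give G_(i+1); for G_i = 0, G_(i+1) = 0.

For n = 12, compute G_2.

[0] 12 ≡ 2^(2 + 1) + 2^2 (base 2). Lift 3: 108. −1: 107.
[1] 107 ≡ 3^(3 + 1) + 2·3^2 + 2·3 + 2 (base 3). Lift 4: 1066. −1: 1065.
[2] 1065 ≡ 4^(4 + 1) + 2·4^2 + 2·4 + 1 (base 4). Lift 5: 15686. −1: 15685.

1065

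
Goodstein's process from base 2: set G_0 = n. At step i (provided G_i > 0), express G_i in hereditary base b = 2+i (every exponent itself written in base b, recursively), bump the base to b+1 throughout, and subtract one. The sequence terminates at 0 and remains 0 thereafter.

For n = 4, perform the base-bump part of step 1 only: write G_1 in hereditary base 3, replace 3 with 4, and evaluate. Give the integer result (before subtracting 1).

step 0: 4 = 2^2; sub 3 for 2: 3^3; = 27; G_1 = 27−1 = 26
step 1: 26 = 2·3^2 + 2·3 + 2; sub 4 for 3: 2·4^2 + 2·4 + 2; = 42; G_2 = 42−1 = 41

42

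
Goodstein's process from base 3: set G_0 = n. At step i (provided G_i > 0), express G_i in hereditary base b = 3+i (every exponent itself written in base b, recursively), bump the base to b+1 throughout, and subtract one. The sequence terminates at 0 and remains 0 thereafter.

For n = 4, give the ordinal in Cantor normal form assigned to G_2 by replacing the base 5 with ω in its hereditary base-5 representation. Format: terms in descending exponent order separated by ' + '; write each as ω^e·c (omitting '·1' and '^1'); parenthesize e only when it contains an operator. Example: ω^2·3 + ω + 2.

step 0: 4 = 3 + 1; sub 4 for 3: 4 + 1; = 5; G_1 = 5−1 = 4
step 1: 4 = 4; sub 5 for 4: 5; = 5; G_2 = 5−1 = 4
step 2: 4 = 4; sub 6 for 5: 4; = 4; G_3 = 4−1 = 3

4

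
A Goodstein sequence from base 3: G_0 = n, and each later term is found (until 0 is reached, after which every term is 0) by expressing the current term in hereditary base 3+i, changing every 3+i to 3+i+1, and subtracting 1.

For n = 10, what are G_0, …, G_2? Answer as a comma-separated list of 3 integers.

10, 16, 24

base 3: 10 = 3^2 + 1; at 4: 4^2 + 1 = 17; next = 16
base 4: 16 = 4^2; at 5: 5^2 = 25; next = 24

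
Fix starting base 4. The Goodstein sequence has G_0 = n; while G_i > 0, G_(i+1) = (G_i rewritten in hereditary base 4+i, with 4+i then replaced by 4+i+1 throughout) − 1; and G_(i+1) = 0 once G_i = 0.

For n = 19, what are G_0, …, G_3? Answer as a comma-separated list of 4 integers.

19, 27, 37, 49

step 0: 19 = 4^2 + 3; sub 5 for 4: 5^2 + 3; = 28; G_1 = 28−1 = 27
step 1: 27 = 5^2 + 2; sub 6 for 5: 6^2 + 2; = 38; G_2 = 38−1 = 37
step 2: 37 = 6^2 + 1; sub 7 for 6: 7^2 + 1; = 50; G_3 = 50−1 = 49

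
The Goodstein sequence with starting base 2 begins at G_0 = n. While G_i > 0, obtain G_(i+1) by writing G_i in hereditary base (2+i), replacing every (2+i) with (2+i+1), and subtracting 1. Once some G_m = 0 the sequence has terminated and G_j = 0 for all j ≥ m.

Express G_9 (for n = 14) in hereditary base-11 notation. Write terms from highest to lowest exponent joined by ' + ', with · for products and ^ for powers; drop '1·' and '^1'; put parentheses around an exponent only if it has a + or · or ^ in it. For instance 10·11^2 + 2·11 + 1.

11^(11 + 1) + 5·11^5 + 5·11^4 + 5·11^3 + 5·11^2 + 5·11

[0] 14 ≡ 2^(2 + 1) + 2^2 + 2 (base 2). Lift 3: 111. −1: 110.
[1] 110 ≡ 3^(3 + 1) + 3^3 + 2 (base 3). Lift 4: 1282. −1: 1281.
[2] 1281 ≡ 4^(4 + 1) + 4^4 + 1 (base 4). Lift 5: 18751. −1: 18750.
[3] 18750 ≡ 5^(5 + 1) + 5^5 (base 5). Lift 6: 326592. −1: 326591.
[4] 326591 ≡ 6^(6 + 1) + 5·6^5 + 5·6^4 + 5·6^3 + 5·6^2 + 5·6 + 5 (base 6). Lift 7: 5862841. −1: 5862840.
[5] 5862840 ≡ 7^(7 + 1) + 5·7^5 + 5·7^4 + 5·7^3 + 5·7^2 + 5·7 + 4 (base 7). Lift 8: 134404972. −1: 134404971.
[6] 134404971 ≡ 8^(8 + 1) + 5·8^5 + 5·8^4 + 5·8^3 + 5·8^2 + 5·8 + 3 (base 8). Lift 9: 3487116549. −1: 3487116548.
[7] 3487116548 ≡ 9^(9 + 1) + 5·9^5 + 5·9^4 + 5·9^3 + 5·9^2 + 5·9 + 2 (base 9). Lift 10: 100000555552. −1: 100000555551.
[8] 100000555551 ≡ 10^(10 + 1) + 5·10^5 + 5·10^4 + 5·10^3 + 5·10^2 + 5·10 + 1 (base 10). Lift 11: 3138429262497. −1: 3138429262496.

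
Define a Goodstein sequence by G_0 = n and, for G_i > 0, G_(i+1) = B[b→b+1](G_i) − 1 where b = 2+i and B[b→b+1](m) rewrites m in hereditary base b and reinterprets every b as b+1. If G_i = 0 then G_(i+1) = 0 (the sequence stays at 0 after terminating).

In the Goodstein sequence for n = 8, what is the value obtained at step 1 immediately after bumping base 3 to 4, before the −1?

(0) 8|_2 = 2^(2 + 1) ↦ 3^(3 + 1)|_3 = 81 ⇒ 80
(1) 80|_3 = 2·3^3 + 2·3^2 + 2·3 + 2 ↦ 2·4^4 + 2·4^2 + 2·4 + 2|_4 = 554 ⇒ 553

554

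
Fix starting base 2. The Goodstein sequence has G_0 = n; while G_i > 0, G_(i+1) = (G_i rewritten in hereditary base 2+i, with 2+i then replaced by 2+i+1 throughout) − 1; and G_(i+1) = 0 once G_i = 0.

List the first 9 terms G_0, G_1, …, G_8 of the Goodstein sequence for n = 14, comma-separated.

(0) 14|_2 = 2^(2 + 1) + 2^2 + 2 ↦ 3^(3 + 1) + 3^3 + 3|_3 = 111 ⇒ 110
(1) 110|_3 = 3^(3 + 1) + 3^3 + 2 ↦ 4^(4 + 1) + 4^4 + 2|_4 = 1282 ⇒ 1281
(2) 1281|_4 = 4^(4 + 1) + 4^4 + 1 ↦ 5^(5 + 1) + 5^5 + 1|_5 = 18751 ⇒ 18750
(3) 18750|_5 = 5^(5 + 1) + 5^5 ↦ 6^(6 + 1) + 6^6|_6 = 326592 ⇒ 326591
(4) 326591|_6 = 6^(6 + 1) + 5·6^5 + 5·6^4 + 5·6^3 + 5·6^2 + 5·6 + 5 ↦ 7^(7 + 1) + 5·7^5 + 5·7^4 + 5·7^3 + 5·7^2 + 5·7 + 5|_7 = 5862841 ⇒ 5862840
(5) 5862840|_7 = 7^(7 + 1) + 5·7^5 + 5·7^4 + 5·7^3 + 5·7^2 + 5·7 + 4 ↦ 8^(8 + 1) + 5·8^5 + 5·8^4 + 5·8^3 + 5·8^2 + 5·8 + 4|_8 = 134404972 ⇒ 134404971
(6) 134404971|_8 = 8^(8 + 1) + 5·8^5 + 5·8^4 + 5·8^3 + 5·8^2 + 5·8 + 3 ↦ 9^(9 + 1) + 5·9^5 + 5·9^4 + 5·9^3 + 5·9^2 + 5·9 + 3|_9 = 3487116549 ⇒ 3487116548
(7) 3487116548|_9 = 9^(9 + 1) + 5·9^5 + 5·9^4 + 5·9^3 + 5·9^2 + 5·9 + 2 ↦ 10^(10 + 1) + 5·10^5 + 5·10^4 + 5·10^3 + 5·10^2 + 5·10 + 2|_10 = 100000555552 ⇒ 100000555551

14, 110, 1281, 18750, 326591, 5862840, 134404971, 3487116548, 100000555551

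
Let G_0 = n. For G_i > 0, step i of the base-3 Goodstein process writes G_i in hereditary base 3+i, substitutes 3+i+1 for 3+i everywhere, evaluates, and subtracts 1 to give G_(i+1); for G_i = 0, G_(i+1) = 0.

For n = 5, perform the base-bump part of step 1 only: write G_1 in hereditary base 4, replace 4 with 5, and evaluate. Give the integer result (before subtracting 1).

base 3: 5 = 3 + 2; at 4: 4 + 2 = 6; next = 5
base 4: 5 = 4 + 1; at 5: 5 + 1 = 6; next = 5

6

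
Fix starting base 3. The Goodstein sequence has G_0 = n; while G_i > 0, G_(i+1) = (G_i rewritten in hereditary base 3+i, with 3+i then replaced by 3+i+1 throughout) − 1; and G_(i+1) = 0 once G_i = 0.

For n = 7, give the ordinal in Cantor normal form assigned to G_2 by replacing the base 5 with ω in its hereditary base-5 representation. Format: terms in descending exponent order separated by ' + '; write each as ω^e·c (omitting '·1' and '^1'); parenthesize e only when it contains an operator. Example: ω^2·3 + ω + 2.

ω + 4

[0] 7 ≡ 2·3 + 1 (base 3). Lift 4: 9. −1: 8.
[1] 8 ≡ 2·4 (base 4). Lift 5: 10. −1: 9.
[2] 9 ≡ 5 + 4 (base 5). Lift 6: 10. −1: 9.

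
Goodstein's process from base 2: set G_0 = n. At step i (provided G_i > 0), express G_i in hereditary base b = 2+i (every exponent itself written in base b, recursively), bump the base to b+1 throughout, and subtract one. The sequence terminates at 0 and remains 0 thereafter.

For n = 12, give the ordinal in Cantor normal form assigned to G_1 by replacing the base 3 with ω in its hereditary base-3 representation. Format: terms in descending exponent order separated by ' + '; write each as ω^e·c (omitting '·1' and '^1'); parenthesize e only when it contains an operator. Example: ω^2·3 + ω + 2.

ω^(ω + 1) + ω^2·2 + ω·2 + 2

i=0: 12 = 2^(2 + 1) + 2^2 (b=2); 2→3: 3^(3 + 1) + 3^3 = 108; 108−1 = 107
i=1: 107 = 3^(3 + 1) + 2·3^2 + 2·3 + 2 (b=3); 3→4: 4^(4 + 1) + 2·4^2 + 2·4 + 2 = 1066; 1066−1 = 1065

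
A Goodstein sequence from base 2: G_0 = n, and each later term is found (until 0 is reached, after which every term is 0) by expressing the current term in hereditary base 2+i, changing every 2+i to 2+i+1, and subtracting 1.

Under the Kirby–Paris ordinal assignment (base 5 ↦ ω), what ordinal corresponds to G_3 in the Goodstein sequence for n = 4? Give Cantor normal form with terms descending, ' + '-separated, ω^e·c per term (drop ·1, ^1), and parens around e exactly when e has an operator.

G_0 = 4. HB_2(4) = 2^2. Bump = 27. G_1 = 26.
G_1 = 26. HB_3(26) = 2·3^2 + 2·3 + 2. Bump = 42. G_2 = 41.
G_2 = 41. HB_4(41) = 2·4^2 + 2·4 + 1. Bump = 61. G_3 = 60.

ω^2·2 + ω·2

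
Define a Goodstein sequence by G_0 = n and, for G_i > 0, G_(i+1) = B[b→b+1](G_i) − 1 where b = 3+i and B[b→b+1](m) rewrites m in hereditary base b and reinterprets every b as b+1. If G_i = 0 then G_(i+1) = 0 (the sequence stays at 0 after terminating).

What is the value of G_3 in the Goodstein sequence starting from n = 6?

(0) 6|_3 = 2·3 ↦ 2·4|_4 = 8 ⇒ 7
(1) 7|_4 = 4 + 3 ↦ 5 + 3|_5 = 8 ⇒ 7
(2) 7|_5 = 5 + 2 ↦ 6 + 2|_6 = 8 ⇒ 7
(3) 7|_6 = 6 + 1 ↦ 7 + 1|_7 = 8 ⇒ 7

7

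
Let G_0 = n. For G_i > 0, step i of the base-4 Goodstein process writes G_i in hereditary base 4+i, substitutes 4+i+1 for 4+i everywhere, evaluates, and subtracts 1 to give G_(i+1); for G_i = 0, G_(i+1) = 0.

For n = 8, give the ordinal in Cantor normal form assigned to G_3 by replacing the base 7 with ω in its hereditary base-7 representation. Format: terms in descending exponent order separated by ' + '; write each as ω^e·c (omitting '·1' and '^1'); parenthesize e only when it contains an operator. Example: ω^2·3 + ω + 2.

step 0: 8 = 2·4; sub 5 for 4: 2·5; = 10; G_1 = 10−1 = 9
step 1: 9 = 5 + 4; sub 6 for 5: 6 + 4; = 10; G_2 = 10−1 = 9
step 2: 9 = 6 + 3; sub 7 for 6: 7 + 3; = 10; G_3 = 10−1 = 9

ω + 2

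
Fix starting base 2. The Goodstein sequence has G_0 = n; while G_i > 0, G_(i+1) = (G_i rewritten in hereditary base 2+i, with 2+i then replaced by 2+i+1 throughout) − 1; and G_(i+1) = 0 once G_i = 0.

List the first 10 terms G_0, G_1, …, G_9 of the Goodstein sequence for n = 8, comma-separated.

8, 80, 553, 6310, 93395, 1647195, 33554571, 774841151, 20000000211, 570623341475

G_0 = 8. HB_2(8) = 2^(2 + 1). Bump = 81. G_1 = 80.
G_1 = 80. HB_3(80) = 2·3^3 + 2·3^2 + 2·3 + 2. Bump = 554. G_2 = 553.
G_2 = 553. HB_4(553) = 2·4^4 + 2·4^2 + 2·4 + 1. Bump = 6311. G_3 = 6310.
G_3 = 6310. HB_5(6310) = 2·5^5 + 2·5^2 + 2·5. Bump = 93396. G_4 = 93395.
G_4 = 93395. HB_6(93395) = 2·6^6 + 2·6^2 + 6 + 5. Bump = 1647196. G_5 = 1647195.
G_5 = 1647195. HB_7(1647195) = 2·7^7 + 2·7^2 + 7 + 4. Bump = 33554572. G_6 = 33554571.
G_6 = 33554571. HB_8(33554571) = 2·8^8 + 2·8^2 + 8 + 3. Bump = 774841152. G_7 = 774841151.
G_7 = 774841151. HB_9(774841151) = 2·9^9 + 2·9^2 + 9 + 2. Bump = 20000000212. G_8 = 20000000211.
G_8 = 20000000211. HB_10(20000000211) = 2·10^10 + 2·10^2 + 10 + 1. Bump = 570623341476. G_9 = 570623341475.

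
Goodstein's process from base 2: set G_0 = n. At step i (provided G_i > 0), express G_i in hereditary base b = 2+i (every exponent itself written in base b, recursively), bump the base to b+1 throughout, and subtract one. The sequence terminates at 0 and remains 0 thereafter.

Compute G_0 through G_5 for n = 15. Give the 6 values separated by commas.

15, 111, 1283, 18752, 326593, 6588344

[0] 15 ≡ 2^(2 + 1) + 2^2 + 2 + 1 (base 2). Lift 3: 112. −1: 111.
[1] 111 ≡ 3^(3 + 1) + 3^3 + 3 (base 3). Lift 4: 1284. −1: 1283.
[2] 1283 ≡ 4^(4 + 1) + 4^4 + 3 (base 4). Lift 5: 18753. −1: 18752.
[3] 18752 ≡ 5^(5 + 1) + 5^5 + 2 (base 5). Lift 6: 326594. −1: 326593.
[4] 326593 ≡ 6^(6 + 1) + 6^6 + 1 (base 6). Lift 7: 6588345. −1: 6588344.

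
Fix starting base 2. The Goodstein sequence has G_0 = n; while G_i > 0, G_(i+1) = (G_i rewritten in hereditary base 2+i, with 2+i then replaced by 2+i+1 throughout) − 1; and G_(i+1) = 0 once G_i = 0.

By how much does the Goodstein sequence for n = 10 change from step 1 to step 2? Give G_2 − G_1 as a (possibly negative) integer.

10 —HB2→ 2^(2 + 1) + 2 —bump→ 3^(3 + 1) + 3 = 84 —(−1)→ 83
83 —HB3→ 3^(3 + 1) + 2 —bump→ 4^(4 + 1) + 2 = 1026 —(−1)→ 1025

942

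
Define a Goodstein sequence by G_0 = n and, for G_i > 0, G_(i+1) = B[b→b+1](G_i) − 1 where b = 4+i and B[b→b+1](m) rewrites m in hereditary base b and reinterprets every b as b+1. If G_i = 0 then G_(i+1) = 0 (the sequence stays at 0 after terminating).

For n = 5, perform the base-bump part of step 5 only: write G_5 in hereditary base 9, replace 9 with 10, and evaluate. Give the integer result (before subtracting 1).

2

base 4: 5 = 4 + 1; at 5: 5 + 1 = 6; next = 5
base 5: 5 = 5; at 6: 6 = 6; next = 5
base 6: 5 = 5; at 7: 5 = 5; next = 4
base 7: 4 = 4; at 8: 4 = 4; next = 3
base 8: 3 = 3; at 9: 3 = 3; next = 2
base 9: 2 = 2; at 10: 2 = 2; next = 1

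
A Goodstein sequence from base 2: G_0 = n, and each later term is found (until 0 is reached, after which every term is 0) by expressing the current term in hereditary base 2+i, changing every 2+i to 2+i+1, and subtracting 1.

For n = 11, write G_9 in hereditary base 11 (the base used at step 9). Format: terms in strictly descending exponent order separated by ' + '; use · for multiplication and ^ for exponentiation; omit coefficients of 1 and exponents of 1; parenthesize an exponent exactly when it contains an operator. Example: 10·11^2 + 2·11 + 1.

7·11^11 + 7·11^7 + 7·11^6 + 7·11^5 + 7·11^4 + 7·11^3 + 7·11^2 + 7·11 + 4

[0] 11 ≡ 2^(2 + 1) + 2 + 1 (base 2). Lift 3: 85. −1: 84.
[1] 84 ≡ 3^(3 + 1) + 3 (base 3). Lift 4: 1028. −1: 1027.
[2] 1027 ≡ 4^(4 + 1) + 3 (base 4). Lift 5: 15628. −1: 15627.
[3] 15627 ≡ 5^(5 + 1) + 2 (base 5). Lift 6: 279938. −1: 279937.
[4] 279937 ≡ 6^(6 + 1) + 1 (base 6). Lift 7: 5764802. −1: 5764801.
[5] 5764801 ≡ 7^(7 + 1) (base 7). Lift 8: 134217728. −1: 134217727.
[6] 134217727 ≡ 7·8^8 + 7·8^7 + 7·8^6 + 7·8^5 + 7·8^4 + 7·8^3 + 7·8^2 + 7·8 + 7 (base 8). Lift 9: 2749609303. −1: 2749609302.
[7] 2749609302 ≡ 7·9^9 + 7·9^7 + 7·9^6 + 7·9^5 + 7·9^4 + 7·9^3 + 7·9^2 + 7·9 + 6 (base 9). Lift 10: 70077777776. −1: 70077777775.
[8] 70077777775 ≡ 7·10^10 + 7·10^7 + 7·10^6 + 7·10^5 + 7·10^4 + 7·10^3 + 7·10^2 + 7·10 + 5 (base 10). Lift 11: 1997331745491. −1: 1997331745490.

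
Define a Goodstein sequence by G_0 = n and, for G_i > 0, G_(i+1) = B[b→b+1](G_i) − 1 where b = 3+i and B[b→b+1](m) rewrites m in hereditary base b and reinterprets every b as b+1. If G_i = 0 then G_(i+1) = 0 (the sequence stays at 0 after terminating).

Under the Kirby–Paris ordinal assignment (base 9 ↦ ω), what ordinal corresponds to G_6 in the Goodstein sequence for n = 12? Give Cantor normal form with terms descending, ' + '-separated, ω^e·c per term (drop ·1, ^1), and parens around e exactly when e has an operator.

(0) 12|_3 = 3^2 + 3 ↦ 4^2 + 4|_4 = 20 ⇒ 19
(1) 19|_4 = 4^2 + 3 ↦ 5^2 + 3|_5 = 28 ⇒ 27
(2) 27|_5 = 5^2 + 2 ↦ 6^2 + 2|_6 = 38 ⇒ 37
(3) 37|_6 = 6^2 + 1 ↦ 7^2 + 1|_7 = 50 ⇒ 49
(4) 49|_7 = 7^2 ↦ 8^2|_8 = 64 ⇒ 63
(5) 63|_8 = 7·8 + 7 ↦ 7·9 + 7|_9 = 70 ⇒ 69
(6) 69|_9 = 7·9 + 6 ↦ 7·10 + 6|_10 = 76 ⇒ 75

ω·7 + 6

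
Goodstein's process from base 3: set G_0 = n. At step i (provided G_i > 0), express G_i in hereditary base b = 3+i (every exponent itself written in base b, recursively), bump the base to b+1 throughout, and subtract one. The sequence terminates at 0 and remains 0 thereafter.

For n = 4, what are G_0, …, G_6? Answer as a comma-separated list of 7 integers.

4, 4, 4, 3, 2, 1, 0

step 0: 4 = 3 + 1; sub 4 for 3: 4 + 1; = 5; G_1 = 5−1 = 4
step 1: 4 = 4; sub 5 for 4: 5; = 5; G_2 = 5−1 = 4
step 2: 4 = 4; sub 6 for 5: 4; = 4; G_3 = 4−1 = 3
step 3: 3 = 3; sub 7 for 6: 3; = 3; G_4 = 3−1 = 2
step 4: 2 = 2; sub 8 for 7: 2; = 2; G_5 = 2−1 = 1
step 5: 1 = 1; sub 9 for 8: 1; = 1; G_6 = 1−1 = 0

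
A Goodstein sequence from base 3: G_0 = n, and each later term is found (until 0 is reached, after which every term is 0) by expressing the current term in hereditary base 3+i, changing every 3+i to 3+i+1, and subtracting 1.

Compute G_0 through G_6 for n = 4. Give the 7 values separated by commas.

4 —HB3→ 3 + 1 —bump→ 4 + 1 = 5 —(−1)→ 4
4 —HB4→ 4 —bump→ 5 = 5 —(−1)→ 4
4 —HB5→ 4 —bump→ 4 = 4 —(−1)→ 3
3 —HB6→ 3 —bump→ 3 = 3 —(−1)→ 2
2 —HB7→ 2 —bump→ 2 = 2 —(−1)→ 1
1 —HB8→ 1 —bump→ 1 = 1 —(−1)→ 0

4, 4, 4, 3, 2, 1, 0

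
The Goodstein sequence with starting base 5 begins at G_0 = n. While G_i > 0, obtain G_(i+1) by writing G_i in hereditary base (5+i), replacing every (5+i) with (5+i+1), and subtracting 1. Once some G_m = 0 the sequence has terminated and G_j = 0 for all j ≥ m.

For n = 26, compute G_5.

base 5: 26 = 5^2 + 1; at 6: 6^2 + 1 = 37; next = 36
base 6: 36 = 6^2; at 7: 7^2 = 49; next = 48
base 7: 48 = 6·7 + 6; at 8: 6·8 + 6 = 54; next = 53
base 8: 53 = 6·8 + 5; at 9: 6·9 + 5 = 59; next = 58
base 9: 58 = 6·9 + 4; at 10: 6·10 + 4 = 64; next = 63
base 10: 63 = 6·10 + 3; at 11: 6·11 + 3 = 69; next = 68

63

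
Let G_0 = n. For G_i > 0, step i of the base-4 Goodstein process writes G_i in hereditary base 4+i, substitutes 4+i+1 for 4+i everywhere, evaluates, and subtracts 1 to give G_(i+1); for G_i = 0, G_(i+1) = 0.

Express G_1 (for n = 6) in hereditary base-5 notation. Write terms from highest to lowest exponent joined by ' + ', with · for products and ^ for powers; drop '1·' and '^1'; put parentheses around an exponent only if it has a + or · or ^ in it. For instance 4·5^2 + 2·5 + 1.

5 + 1

[0] 6 ≡ 4 + 2 (base 4). Lift 5: 7. −1: 6.
[1] 6 ≡ 5 + 1 (base 5). Lift 6: 7. −1: 6.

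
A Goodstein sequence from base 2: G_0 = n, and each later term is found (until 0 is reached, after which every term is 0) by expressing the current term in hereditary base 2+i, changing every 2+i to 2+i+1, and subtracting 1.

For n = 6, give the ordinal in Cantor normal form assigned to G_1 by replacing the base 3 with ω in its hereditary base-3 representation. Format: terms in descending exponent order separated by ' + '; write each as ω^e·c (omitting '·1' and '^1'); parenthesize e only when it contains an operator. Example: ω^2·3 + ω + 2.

ω^ω + 2

[0] 6 ≡ 2^2 + 2 (base 2). Lift 3: 30. −1: 29.
[1] 29 ≡ 3^3 + 2 (base 3). Lift 4: 258. −1: 257.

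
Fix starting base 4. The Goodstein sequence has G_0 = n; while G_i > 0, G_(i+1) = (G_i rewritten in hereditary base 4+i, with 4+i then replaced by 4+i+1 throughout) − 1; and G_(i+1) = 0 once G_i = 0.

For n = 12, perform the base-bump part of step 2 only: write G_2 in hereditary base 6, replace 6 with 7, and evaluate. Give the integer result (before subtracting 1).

17

i=0: 12 = 3·4 (b=4); 4→5: 3·5 = 15; 15−1 = 14
i=1: 14 = 2·5 + 4 (b=5); 5→6: 2·6 + 4 = 16; 16−1 = 15
i=2: 15 = 2·6 + 3 (b=6); 6→7: 2·7 + 3 = 17; 17−1 = 16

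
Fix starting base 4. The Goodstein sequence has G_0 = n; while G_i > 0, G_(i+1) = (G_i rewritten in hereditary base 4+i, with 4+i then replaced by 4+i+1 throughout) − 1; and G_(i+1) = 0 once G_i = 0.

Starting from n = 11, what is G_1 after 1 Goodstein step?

G_0=11  [base 4] 2·4 + 3  →[4↦5]→  2·5 + 3 = 13  −1 ⇒ G_1=12
G_1=12  [base 5] 2·5 + 2  →[5↦6]→  2·6 + 2 = 14  −1 ⇒ G_2=13

12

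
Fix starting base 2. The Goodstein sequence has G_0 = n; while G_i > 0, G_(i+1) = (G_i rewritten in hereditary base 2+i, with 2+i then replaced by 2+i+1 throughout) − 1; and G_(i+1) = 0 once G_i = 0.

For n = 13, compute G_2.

1279

(0) 13|_2 = 2^(2 + 1) + 2^2 + 1 ↦ 3^(3 + 1) + 3^3 + 1|_3 = 109 ⇒ 108
(1) 108|_3 = 3^(3 + 1) + 3^3 ↦ 4^(4 + 1) + 4^4|_4 = 1280 ⇒ 1279
(2) 1279|_4 = 4^(4 + 1) + 3·4^3 + 3·4^2 + 3·4 + 3 ↦ 5^(5 + 1) + 3·5^3 + 3·5^2 + 3·5 + 3|_5 = 16093 ⇒ 16092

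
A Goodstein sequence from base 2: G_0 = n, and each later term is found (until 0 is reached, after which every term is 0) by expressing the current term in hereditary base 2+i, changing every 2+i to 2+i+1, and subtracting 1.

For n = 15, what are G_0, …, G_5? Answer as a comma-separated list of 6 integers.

15, 111, 1283, 18752, 326593, 6588344

15 —HB2→ 2^(2 + 1) + 2^2 + 2 + 1 —bump→ 3^(3 + 1) + 3^3 + 3 + 1 = 112 —(−1)→ 111
111 —HB3→ 3^(3 + 1) + 3^3 + 3 —bump→ 4^(4 + 1) + 4^4 + 4 = 1284 —(−1)→ 1283
1283 —HB4→ 4^(4 + 1) + 4^4 + 3 —bump→ 5^(5 + 1) + 5^5 + 3 = 18753 —(−1)→ 18752
18752 —HB5→ 5^(5 + 1) + 5^5 + 2 —bump→ 6^(6 + 1) + 6^6 + 2 = 326594 —(−1)→ 326593
326593 —HB6→ 6^(6 + 1) + 6^6 + 1 —bump→ 7^(7 + 1) + 7^7 + 1 = 6588345 —(−1)→ 6588344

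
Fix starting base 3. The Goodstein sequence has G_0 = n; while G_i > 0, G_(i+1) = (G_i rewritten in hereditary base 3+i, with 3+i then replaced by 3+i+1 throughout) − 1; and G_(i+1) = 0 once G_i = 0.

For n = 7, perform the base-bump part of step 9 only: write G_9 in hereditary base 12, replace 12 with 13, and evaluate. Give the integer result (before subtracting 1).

7

base 3: 7 = 2·3 + 1; at 4: 2·4 + 1 = 9; next = 8
base 4: 8 = 2·4; at 5: 2·5 = 10; next = 9
base 5: 9 = 5 + 4; at 6: 6 + 4 = 10; next = 9
base 6: 9 = 6 + 3; at 7: 7 + 3 = 10; next = 9
base 7: 9 = 7 + 2; at 8: 8 + 2 = 10; next = 9
base 8: 9 = 8 + 1; at 9: 9 + 1 = 10; next = 9
base 9: 9 = 9; at 10: 10 = 10; next = 9
base 10: 9 = 9; at 11: 9 = 9; next = 8
base 11: 8 = 8; at 12: 8 = 8; next = 7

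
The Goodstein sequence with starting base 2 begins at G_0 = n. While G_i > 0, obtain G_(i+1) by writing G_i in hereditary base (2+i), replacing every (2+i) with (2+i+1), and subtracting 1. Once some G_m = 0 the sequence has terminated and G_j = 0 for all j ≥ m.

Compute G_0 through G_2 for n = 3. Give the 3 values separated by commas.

3, 3, 3

G_0=3  [base 2] 2 + 1  →[2↦3]→  3 + 1 = 4  −1 ⇒ G_1=3
G_1=3  [base 3] 3  →[3↦4]→  4 = 4  −1 ⇒ G_2=3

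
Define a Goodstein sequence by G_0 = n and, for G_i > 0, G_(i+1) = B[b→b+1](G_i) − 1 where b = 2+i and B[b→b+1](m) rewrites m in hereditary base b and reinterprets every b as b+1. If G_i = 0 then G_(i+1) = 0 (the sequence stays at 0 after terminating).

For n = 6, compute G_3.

6 —HB2→ 2^2 + 2 —bump→ 3^3 + 3 = 30 —(−1)→ 29
29 —HB3→ 3^3 + 2 —bump→ 4^4 + 2 = 258 —(−1)→ 257
257 —HB4→ 4^4 + 1 —bump→ 5^5 + 1 = 3126 —(−1)→ 3125
3125 —HB5→ 5^5 —bump→ 6^6 = 46656 —(−1)→ 46655

3125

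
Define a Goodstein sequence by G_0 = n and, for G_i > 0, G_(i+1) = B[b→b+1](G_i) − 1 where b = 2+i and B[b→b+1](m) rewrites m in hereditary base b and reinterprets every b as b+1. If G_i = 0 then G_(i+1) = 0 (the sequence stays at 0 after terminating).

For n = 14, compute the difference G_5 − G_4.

5536249

G_0 = 14. HB_2(14) = 2^(2 + 1) + 2^2 + 2. Bump = 111. G_1 = 110.
G_1 = 110. HB_3(110) = 3^(3 + 1) + 3^3 + 2. Bump = 1282. G_2 = 1281.
G_2 = 1281. HB_4(1281) = 4^(4 + 1) + 4^4 + 1. Bump = 18751. G_3 = 18750.
G_3 = 18750. HB_5(18750) = 5^(5 + 1) + 5^5. Bump = 326592. G_4 = 326591.
G_4 = 326591. HB_6(326591) = 6^(6 + 1) + 5·6^5 + 5·6^4 + 5·6^3 + 5·6^2 + 5·6 + 5. Bump = 5862841. G_5 = 5862840.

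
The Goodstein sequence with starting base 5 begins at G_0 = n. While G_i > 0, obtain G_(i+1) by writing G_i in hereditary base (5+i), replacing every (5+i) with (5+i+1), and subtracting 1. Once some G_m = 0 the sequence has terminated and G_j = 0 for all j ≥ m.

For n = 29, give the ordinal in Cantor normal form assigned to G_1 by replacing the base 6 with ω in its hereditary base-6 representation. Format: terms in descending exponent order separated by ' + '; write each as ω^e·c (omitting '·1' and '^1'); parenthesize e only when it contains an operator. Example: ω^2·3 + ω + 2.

[0] 29 ≡ 5^2 + 4 (base 5). Lift 6: 40. −1: 39.
[1] 39 ≡ 6^2 + 3 (base 6). Lift 7: 52. −1: 51.

ω^2 + 3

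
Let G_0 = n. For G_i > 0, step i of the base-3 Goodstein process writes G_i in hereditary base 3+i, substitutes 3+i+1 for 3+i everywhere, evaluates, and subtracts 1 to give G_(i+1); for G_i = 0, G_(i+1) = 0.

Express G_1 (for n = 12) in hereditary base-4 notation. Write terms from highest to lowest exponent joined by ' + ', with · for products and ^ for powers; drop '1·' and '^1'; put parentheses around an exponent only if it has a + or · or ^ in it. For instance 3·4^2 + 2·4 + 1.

step 0: 12 = 3^2 + 3; sub 4 for 3: 4^2 + 4; = 20; G_1 = 20−1 = 19
step 1: 19 = 4^2 + 3; sub 5 for 4: 5^2 + 3; = 28; G_2 = 28−1 = 27

4^2 + 3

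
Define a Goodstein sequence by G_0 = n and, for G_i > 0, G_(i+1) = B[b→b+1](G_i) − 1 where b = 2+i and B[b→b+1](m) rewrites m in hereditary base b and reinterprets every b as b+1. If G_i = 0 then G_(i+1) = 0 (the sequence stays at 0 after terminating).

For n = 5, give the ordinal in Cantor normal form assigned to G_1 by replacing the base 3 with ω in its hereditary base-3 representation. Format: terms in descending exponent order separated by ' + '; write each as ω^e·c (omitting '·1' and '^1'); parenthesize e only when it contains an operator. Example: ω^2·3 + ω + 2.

[0] 5 ≡ 2^2 + 1 (base 2). Lift 3: 28. −1: 27.
[1] 27 ≡ 3^3 (base 3). Lift 4: 256. −1: 255.

ω^ω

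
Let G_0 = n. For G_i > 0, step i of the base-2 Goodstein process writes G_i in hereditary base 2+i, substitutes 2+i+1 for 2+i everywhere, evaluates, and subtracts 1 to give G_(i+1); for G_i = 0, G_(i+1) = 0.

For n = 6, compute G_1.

29

G_0=6  [base 2] 2^2 + 2  →[2↦3]→  3^3 + 3 = 30  −1 ⇒ G_1=29
G_1=29  [base 3] 3^3 + 2  →[3↦4]→  4^4 + 2 = 258  −1 ⇒ G_2=257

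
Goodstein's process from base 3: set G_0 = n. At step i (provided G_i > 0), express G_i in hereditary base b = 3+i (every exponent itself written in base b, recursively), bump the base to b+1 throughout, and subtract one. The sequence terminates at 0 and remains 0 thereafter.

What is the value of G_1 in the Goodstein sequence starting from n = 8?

9

base 3: 8 = 2·3 + 2; at 4: 2·4 + 2 = 10; next = 9
base 4: 9 = 2·4 + 1; at 5: 2·5 + 1 = 11; next = 10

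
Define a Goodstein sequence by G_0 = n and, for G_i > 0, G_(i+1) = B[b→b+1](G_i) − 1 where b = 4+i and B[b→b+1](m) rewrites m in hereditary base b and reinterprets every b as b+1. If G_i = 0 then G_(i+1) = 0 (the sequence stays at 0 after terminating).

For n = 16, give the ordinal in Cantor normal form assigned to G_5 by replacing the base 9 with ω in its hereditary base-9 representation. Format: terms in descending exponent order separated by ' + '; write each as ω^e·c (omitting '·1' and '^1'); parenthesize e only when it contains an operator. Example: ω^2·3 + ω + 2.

ω·4

step 0: 16 = 4^2; sub 5 for 4: 5^2; = 25; G_1 = 25−1 = 24
step 1: 24 = 4·5 + 4; sub 6 for 5: 4·6 + 4; = 28; G_2 = 28−1 = 27
step 2: 27 = 4·6 + 3; sub 7 for 6: 4·7 + 3; = 31; G_3 = 31−1 = 30
step 3: 30 = 4·7 + 2; sub 8 for 7: 4·8 + 2; = 34; G_4 = 34−1 = 33
step 4: 33 = 4·8 + 1; sub 9 for 8: 4·9 + 1; = 37; G_5 = 37−1 = 36
step 5: 36 = 4·9; sub 10 for 9: 4·10; = 40; G_6 = 40−1 = 39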